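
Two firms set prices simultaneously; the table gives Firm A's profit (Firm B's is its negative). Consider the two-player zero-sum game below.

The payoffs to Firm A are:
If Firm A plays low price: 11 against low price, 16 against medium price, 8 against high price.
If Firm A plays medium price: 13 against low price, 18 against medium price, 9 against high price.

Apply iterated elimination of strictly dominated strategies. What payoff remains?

9

Column low price is strictly dominated by high price for Firm B (8<11, 9<13); eliminate low price.
Row low price is strictly dominated by row medium price (18>16, 9>8); eliminate low price.
Column medium price is strictly dominated by high price for Firm B (9<18); eliminate medium price.
Only (medium price, high price) remains, with payoff 9.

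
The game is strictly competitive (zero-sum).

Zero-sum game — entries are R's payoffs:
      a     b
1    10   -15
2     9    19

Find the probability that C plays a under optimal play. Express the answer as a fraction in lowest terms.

Row minima are -15 and 9, so R's maximin is 9; column maxima are 10 and 19, so C's minimax is 10. These differ, so the equilibrium is in mixed strategies.
Let C play a with probability q. R is indifferent when 10q − 15(1−q) = 9q + 19(1−q), giving q = 34/35.

34/35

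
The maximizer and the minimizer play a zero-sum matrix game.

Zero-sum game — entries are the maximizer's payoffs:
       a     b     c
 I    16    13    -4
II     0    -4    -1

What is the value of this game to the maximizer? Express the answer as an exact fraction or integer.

-29/20

Column a is strictly dominated by b for the minimizer (it gives the maximizer more in every row).
The remaining 2×2 game on (I, II) × (b, c) has no saddle point. Let the maximizer play I with probability p; indifference gives 13p − 4(1−p) = −4p − (1−p), so p = 3/20.
Similarly the minimizer's optimal q on b is 3/20, and the value is 13·(3/20) + (-4)·(17/20) = -29/20.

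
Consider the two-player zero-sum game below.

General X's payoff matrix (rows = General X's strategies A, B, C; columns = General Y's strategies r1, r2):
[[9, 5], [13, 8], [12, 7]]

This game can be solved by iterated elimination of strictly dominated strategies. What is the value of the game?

8

Row C is strictly dominated by row B (13>12, 8>7); eliminate C.
Column r1 is strictly dominated by r2 for General Y (5<9, 8<13); eliminate r1.
Row A is strictly dominated by row B (8>5); eliminate A.
Only (B, r2) remains, with payoff 8.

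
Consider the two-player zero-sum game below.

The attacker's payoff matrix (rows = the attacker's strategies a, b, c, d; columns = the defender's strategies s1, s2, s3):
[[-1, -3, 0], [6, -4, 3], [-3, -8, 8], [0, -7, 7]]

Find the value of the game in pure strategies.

-3

Row minima: -3, -4, -8, -7 → the attacker's maximin is -3.
Column maxima: 6, -3, 8 → the defender's minimax is -3.
They coincide at (a, s2), so the value is -3.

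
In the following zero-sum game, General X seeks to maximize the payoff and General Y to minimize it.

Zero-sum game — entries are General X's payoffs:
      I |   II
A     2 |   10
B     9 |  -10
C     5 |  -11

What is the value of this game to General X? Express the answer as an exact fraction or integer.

Row C is strictly dominated by row B, so General X never plays it.
The remaining 2×2 game on (A, B) × (I, II) has no saddle point. Let General X play A with probability p; indifference gives 2p + 9(1−p) = 10p − 10(1−p), so p = 19/27.
Similarly General Y's optimal q on I is 20/27, and the value is 2·(20/27) + (10)·(7/27) = 110/27.

110/27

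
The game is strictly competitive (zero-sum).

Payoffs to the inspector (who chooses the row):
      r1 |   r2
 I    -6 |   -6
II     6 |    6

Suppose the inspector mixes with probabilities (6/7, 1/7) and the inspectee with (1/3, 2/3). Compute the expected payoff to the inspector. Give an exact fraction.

Against (1/3, 2/3), each row's expected payoff is I: -6; II: 6.
Taking the (6/7, 1/7)-weighted average: (6/7)·(-6) + (1/7)·(6) = -30/7.

-30/7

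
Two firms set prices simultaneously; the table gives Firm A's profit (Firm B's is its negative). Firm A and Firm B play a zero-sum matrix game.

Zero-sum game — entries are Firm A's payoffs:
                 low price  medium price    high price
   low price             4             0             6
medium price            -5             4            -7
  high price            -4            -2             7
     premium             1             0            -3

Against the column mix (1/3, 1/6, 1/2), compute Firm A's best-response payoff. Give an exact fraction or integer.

low price: (4)·(1/3) + (0)·(1/6) + (6)·(1/2) = 13/3.
medium price: (-5)·(1/3) + (4)·(1/6) + (-7)·(1/2) = -9/2.
high price: (-4)·(1/3) + (-2)·(1/6) + (7)·(1/2) = 11/6.
premium: (1)·(1/3) + (0)·(1/6) + (-3)·(1/2) = -7/6.
The best pure response is low price with expected payoff 13/3.

13/3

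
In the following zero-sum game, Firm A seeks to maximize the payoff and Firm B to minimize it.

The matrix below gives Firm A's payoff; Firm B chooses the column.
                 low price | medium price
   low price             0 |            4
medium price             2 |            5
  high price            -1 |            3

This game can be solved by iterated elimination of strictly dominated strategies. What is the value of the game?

2

Column medium price is strictly dominated by low price for Firm B (0<4, 2<5, -1<3); eliminate medium price.
Row low price is strictly dominated by row medium price (2>0); eliminate low price.
Row high price is strictly dominated by row medium price (2>-1); eliminate high price.
Only (medium price, low price) remains, with payoff 2.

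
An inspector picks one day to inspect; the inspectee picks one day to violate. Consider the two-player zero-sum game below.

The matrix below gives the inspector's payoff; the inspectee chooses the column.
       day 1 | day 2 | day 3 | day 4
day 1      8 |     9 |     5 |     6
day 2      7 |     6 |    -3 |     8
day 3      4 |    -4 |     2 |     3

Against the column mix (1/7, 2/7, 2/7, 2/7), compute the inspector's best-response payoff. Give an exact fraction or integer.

48/7

day 1: (8)·(1/7) + (9)·(2/7) + (5)·(2/7) + (6)·(2/7) = 48/7.
day 2: (7)·(1/7) + (6)·(2/7) + (-3)·(2/7) + (8)·(2/7) = 29/7.
day 3: (4)·(1/7) + (-4)·(2/7) + (2)·(2/7) + (3)·(2/7) = 6/7.
The best pure response is day 1 with expected payoff 48/7.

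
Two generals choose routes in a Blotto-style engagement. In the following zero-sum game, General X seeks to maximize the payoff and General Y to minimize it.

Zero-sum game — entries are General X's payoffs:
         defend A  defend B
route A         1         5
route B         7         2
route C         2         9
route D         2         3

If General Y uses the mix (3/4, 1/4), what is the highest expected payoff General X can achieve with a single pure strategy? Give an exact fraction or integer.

23/4

route A: (1)·(3/4) + (5)·(1/4) = 2.
route B: (7)·(3/4) + (2)·(1/4) = 23/4.
route C: (2)·(3/4) + (9)·(1/4) = 15/4.
route D: (2)·(3/4) + (3)·(1/4) = 9/4.
The best pure response is route B with expected payoff 23/4.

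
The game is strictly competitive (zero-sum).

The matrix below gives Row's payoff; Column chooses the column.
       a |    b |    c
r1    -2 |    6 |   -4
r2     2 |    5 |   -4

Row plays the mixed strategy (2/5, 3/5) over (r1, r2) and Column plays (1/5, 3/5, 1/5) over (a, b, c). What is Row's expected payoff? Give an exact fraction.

63/25

Against (1/5, 3/5, 1/5), each row's expected payoff is r1: 12/5; r2: 13/5.
Taking the (2/5, 3/5)-weighted average: (2/5)·(12/5) + (3/5)·(13/5) = 63/25.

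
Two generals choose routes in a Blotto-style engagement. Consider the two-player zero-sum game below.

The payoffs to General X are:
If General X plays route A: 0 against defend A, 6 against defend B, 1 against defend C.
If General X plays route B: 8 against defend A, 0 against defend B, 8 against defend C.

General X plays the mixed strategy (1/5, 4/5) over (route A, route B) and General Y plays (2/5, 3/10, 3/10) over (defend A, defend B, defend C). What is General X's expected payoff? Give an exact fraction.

Against (2/5, 3/10, 3/10), each row's expected payoff is route A: 21/10; route B: 28/5.
Taking the (1/5, 4/5)-weighted average: (1/5)·(21/10) + (4/5)·(28/5) = 49/10.

49/10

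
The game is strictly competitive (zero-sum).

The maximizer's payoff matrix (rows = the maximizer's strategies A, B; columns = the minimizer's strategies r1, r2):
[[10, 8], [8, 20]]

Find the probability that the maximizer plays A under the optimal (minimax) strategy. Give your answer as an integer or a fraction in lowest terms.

Row minima are 8 and 8, so the maximizer's maximin is 8; column maxima are 10 and 20, so the minimizer's minimax is 10. These differ, so the equilibrium is in mixed strategies.
Let the maximizer play A with probability p. The minimizer is indifferent when 10p + 8(1−p) = 8p + 20(1−p), giving p = 6/7.

6/7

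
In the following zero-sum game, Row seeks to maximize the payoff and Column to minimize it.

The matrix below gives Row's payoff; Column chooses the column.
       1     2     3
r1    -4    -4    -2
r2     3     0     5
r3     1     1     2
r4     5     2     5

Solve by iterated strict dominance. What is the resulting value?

Column 3 is strictly dominated by 2 for Column (-4<-2, 0<5, 1<2, 2<5); eliminate 3.
Row r2 is strictly dominated by row r4 (5>3, 2>0); eliminate r2.
Row r3 is strictly dominated by row r4 (5>1, 2>1); eliminate r3.
Row r1 is strictly dominated by row r4 (5>-4, 2>-4); eliminate r1.
Column 1 is strictly dominated by 2 for Column (2<5); eliminate 1.
Only (r4, 2) remains, with payoff 2.

2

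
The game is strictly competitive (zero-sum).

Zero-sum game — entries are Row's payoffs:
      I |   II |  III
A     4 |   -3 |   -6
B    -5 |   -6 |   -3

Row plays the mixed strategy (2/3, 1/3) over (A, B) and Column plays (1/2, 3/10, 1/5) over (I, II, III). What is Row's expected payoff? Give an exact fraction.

Against (1/2, 3/10, 1/5), each row's expected payoff is A: -1/10; B: -49/10.
Taking the (2/3, 1/3)-weighted average: (2/3)·(-1/10) + (1/3)·(-49/10) = -17/10.

-17/10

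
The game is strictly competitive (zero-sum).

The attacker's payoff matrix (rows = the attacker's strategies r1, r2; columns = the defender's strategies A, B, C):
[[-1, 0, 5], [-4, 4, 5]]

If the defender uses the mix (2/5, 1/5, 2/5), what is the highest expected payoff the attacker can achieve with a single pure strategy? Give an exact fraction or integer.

r1: (-1)·(2/5) + (0)·(1/5) + (5)·(2/5) = 8/5.
r2: (-4)·(2/5) + (4)·(1/5) + (5)·(2/5) = 6/5.
The best pure response is r1 with expected payoff 8/5.

8/5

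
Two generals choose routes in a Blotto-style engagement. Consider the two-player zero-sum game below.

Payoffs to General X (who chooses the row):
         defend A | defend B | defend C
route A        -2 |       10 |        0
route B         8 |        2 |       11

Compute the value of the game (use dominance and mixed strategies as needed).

Column defend C is strictly dominated by defend A for General Y (it gives General X more in every row).
The remaining 2×2 game on (route A, route B) × (defend A, defend B) has no saddle point. Let General X play route A with probability p; indifference gives −2p + 8(1−p) = 10p + 2(1−p), so p = 1/3.
Similarly General Y's optimal q on defend A is 4/9, and the value is -2·(4/9) + (10)·(5/9) = 14/3.

14/3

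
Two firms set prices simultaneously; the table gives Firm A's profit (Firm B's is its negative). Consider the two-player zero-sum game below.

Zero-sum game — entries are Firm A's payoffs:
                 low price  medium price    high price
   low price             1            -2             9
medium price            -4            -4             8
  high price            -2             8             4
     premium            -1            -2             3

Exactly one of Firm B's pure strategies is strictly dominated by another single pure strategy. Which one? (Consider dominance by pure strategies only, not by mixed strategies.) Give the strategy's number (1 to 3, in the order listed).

3

Firm B prefers columns that give Firm A less. Compare high price with low price: 1 < 9, -4 < 8, -2 < 4, -1 < 3.
So low price strictly dominates high price for Firm B; high price is strictly dominated.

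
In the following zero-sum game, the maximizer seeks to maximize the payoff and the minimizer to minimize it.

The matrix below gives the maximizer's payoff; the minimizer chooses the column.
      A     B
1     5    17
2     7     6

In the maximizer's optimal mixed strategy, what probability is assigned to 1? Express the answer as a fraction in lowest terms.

1/13

Row minima are 5 and 6, so the maximizer's maximin is 6; column maxima are 7 and 17, so the minimizer's minimax is 7. These differ, so the equilibrium is in mixed strategies.
Let the maximizer play 1 with probability p. The minimizer is indifferent when 5p + 7(1−p) = 17p + 6(1−p), giving p = 1/13.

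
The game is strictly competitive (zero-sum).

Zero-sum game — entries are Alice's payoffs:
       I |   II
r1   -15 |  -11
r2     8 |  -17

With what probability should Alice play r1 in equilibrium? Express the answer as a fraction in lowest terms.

25/29

Row minima are -15 and -17, so Alice's maximin is -15; column maxima are 8 and -11, so Bob's minimax is -11. These differ, so the equilibrium is in mixed strategies.
Let Alice play r1 with probability p. Bob is indifferent when −15p + 8(1−p) = −11p − 17(1−p), giving p = 25/29.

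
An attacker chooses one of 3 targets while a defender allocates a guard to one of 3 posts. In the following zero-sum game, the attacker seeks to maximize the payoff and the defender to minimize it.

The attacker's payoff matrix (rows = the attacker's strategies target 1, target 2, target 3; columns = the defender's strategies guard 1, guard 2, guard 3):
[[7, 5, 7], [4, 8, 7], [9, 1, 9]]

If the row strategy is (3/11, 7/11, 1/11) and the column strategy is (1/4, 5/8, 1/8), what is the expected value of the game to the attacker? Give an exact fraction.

Against (1/4, 5/8, 1/8), each row's expected payoff is target 1: 23/4; target 2: 55/8; target 3: 4.
Taking the (3/11, 7/11, 1/11)-weighted average: (3/11)·(23/4) + (7/11)·(55/8) + (1/11)·(4) = 555/88.

555/88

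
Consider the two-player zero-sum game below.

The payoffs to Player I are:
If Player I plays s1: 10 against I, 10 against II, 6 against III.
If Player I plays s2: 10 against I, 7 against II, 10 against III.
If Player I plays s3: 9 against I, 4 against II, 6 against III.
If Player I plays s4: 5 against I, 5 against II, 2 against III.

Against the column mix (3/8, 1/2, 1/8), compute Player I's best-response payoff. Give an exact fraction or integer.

s1: (10)·(3/8) + (10)·(1/2) + (6)·(1/8) = 19/2.
s2: (10)·(3/8) + (7)·(1/2) + (10)·(1/8) = 17/2.
s3: (9)·(3/8) + (4)·(1/2) + (6)·(1/8) = 49/8.
s4: (5)·(3/8) + (5)·(1/2) + (2)·(1/8) = 37/8.
The best pure response is s1 with expected payoff 19/2.

19/2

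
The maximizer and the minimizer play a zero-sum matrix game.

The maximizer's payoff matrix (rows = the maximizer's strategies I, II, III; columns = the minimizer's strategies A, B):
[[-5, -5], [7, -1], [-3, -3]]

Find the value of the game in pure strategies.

Row minima: -5, -1, -3 → the maximizer's maximin is -1.
Column maxima: 7, -1 → the minimizer's minimax is -1.
They coincide at (II, B), so the value is -1.

-1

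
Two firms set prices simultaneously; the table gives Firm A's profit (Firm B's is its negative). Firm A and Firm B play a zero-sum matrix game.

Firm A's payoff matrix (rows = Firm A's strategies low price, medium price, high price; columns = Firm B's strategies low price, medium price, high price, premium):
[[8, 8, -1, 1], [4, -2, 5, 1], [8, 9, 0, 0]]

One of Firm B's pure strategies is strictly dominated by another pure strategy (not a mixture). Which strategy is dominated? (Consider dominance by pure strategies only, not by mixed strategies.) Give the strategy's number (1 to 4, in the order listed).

1

Firm B prefers columns that give Firm A less. Compare low price with premium: 1 < 8, 1 < 4, 0 < 8.
So premium strictly dominates low price for Firm B; low price is strictly dominated.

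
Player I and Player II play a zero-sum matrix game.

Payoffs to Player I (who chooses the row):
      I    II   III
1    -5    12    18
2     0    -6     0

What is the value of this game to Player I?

Column III is strictly dominated by II for Player II (it gives Player I more in every row).
The remaining 2×2 game on (1, 2) × (I, II) has no saddle point. Let Player I play 1 with probability p; indifference gives −5p = 12p − 6(1−p), so p = 6/23.
Similarly Player II's optimal q on I is 18/23, and the value is -5·(18/23) + (12)·(5/23) = -30/23.

-30/23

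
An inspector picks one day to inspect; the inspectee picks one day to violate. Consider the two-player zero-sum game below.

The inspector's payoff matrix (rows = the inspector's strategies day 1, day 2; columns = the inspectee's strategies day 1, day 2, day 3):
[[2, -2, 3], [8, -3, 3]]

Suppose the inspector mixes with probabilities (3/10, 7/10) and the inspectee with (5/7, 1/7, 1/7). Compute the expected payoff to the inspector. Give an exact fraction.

313/70

Against (5/7, 1/7, 1/7), each row's expected payoff is day 1: 11/7; day 2: 40/7.
Taking the (3/10, 7/10)-weighted average: (3/10)·(11/7) + (7/10)·(40/7) = 313/70.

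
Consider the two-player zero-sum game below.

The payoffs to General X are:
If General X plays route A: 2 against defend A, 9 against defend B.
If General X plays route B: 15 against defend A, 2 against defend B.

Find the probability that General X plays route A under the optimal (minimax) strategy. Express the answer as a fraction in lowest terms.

Row minima are 2 and 2, so General X's maximin is 2; column maxima are 15 and 9, so General Y's minimax is 9. These differ, so the equilibrium is in mixed strategies.
Let General X play route A with probability p. General Y is indifferent when 2p + 15(1−p) = 9p + 2(1−p), giving p = 13/20.

13/20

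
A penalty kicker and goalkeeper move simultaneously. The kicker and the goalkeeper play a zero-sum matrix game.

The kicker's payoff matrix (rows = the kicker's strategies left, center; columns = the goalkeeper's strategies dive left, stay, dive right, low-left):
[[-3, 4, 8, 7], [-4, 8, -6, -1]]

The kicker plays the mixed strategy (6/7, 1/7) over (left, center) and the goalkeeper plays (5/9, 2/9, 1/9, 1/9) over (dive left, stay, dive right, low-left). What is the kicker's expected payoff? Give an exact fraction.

Against (5/9, 2/9, 1/9, 1/9), each row's expected payoff is left: 8/9; center: -11/9.
Taking the (6/7, 1/7)-weighted average: (6/7)·(8/9) + (1/7)·(-11/9) = 37/63.

37/63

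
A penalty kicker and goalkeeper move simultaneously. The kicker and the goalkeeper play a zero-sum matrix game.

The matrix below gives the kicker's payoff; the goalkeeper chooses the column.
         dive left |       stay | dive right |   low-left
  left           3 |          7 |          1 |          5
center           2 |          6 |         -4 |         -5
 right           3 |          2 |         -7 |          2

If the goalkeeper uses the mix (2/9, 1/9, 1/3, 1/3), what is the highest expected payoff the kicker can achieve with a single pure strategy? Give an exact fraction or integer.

left: (3)·(2/9) + (7)·(1/9) + (1)·(1/3) + (5)·(1/3) = 31/9.
center: (2)·(2/9) + (6)·(1/9) + (-4)·(1/3) + (-5)·(1/3) = -17/9.
right: (3)·(2/9) + (2)·(1/9) + (-7)·(1/3) + (2)·(1/3) = -7/9.
The best pure response is left with expected payoff 31/9.

31/9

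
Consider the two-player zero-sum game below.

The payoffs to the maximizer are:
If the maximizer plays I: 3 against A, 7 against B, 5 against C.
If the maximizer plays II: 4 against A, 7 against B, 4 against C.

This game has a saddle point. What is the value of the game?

4

Row minima: 3, 4 → the maximizer's maximin is 4.
Column maxima: 4, 7, 5 → the minimizer's minimax is 4.
They coincide at (II, A), so the value is 4.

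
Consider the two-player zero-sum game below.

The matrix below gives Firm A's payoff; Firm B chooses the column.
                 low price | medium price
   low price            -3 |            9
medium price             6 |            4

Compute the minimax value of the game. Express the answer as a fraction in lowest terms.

Row minima are -3 and 4, so Firm A's maximin is 4; column maxima are 6 and 9, so Firm B's minimax is 6. These differ, so the equilibrium is in mixed strategies.
Let Firm A play low price with probability p. Firm B is indifferent when −3p + 6(1−p) = 9p + 4(1−p), giving p = 1/7.
Let Firm B play low price with probability q. Firm A is indifferent when −3q + 9(1−q) = 6q + 4(1−q), giving q = 5/14.
The value is -3·(5/14) + (9)·(9/14) = 33/7.

33/7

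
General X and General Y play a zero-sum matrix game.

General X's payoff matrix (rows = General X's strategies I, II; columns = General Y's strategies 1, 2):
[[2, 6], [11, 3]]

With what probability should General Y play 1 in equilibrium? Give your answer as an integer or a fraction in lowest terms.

1/4

Row minima are 2 and 3, so General X's maximin is 3; column maxima are 11 and 6, so General Y's minimax is 6. These differ, so the equilibrium is in mixed strategies.
Let General Y play 1 with probability q. General X is indifferent when 2q + 6(1−q) = 11q + 3(1−q), giving q = 1/4.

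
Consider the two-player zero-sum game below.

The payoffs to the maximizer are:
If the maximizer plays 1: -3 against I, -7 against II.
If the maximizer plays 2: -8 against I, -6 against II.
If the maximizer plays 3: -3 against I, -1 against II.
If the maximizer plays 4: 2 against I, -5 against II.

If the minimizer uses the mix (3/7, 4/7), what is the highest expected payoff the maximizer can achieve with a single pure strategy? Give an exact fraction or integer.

-13/7

1: (-3)·(3/7) + (-7)·(4/7) = -37/7.
2: (-8)·(3/7) + (-6)·(4/7) = -48/7.
3: (-3)·(3/7) + (-1)·(4/7) = -13/7.
4: (2)·(3/7) + (-5)·(4/7) = -2.
The best pure response is 3 with expected payoff -13/7.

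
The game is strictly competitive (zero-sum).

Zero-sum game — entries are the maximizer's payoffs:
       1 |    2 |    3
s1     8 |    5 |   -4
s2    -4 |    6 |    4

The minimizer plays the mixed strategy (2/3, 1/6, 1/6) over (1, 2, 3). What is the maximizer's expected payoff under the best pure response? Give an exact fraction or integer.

s1: (8)·(2/3) + (5)·(1/6) + (-4)·(1/6) = 11/2.
s2: (-4)·(2/3) + (6)·(1/6) + (4)·(1/6) = -1.
The best pure response is s1 with expected payoff 11/2.

11/2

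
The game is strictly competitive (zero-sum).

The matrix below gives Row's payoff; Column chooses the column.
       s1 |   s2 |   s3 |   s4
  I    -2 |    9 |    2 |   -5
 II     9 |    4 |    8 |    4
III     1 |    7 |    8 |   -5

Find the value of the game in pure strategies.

4

Row minima: -5, 4, -5 → Row's maximin is 4.
Column maxima: 9, 9, 8, 4 → Column's minimax is 4.
They coincide at (II, s4), so the value is 4.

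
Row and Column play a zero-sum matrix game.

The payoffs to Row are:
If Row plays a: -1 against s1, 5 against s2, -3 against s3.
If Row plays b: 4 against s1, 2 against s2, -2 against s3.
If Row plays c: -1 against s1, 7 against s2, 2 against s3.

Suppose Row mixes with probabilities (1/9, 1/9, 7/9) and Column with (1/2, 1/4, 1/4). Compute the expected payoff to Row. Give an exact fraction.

19/12

Against (1/2, 1/4, 1/4), each row's expected payoff is a: 0; b: 2; c: 7/4.
Taking the (1/9, 1/9, 7/9)-weighted average: (1/9)·(0) + (1/9)·(2) + (7/9)·(7/4) = 19/12.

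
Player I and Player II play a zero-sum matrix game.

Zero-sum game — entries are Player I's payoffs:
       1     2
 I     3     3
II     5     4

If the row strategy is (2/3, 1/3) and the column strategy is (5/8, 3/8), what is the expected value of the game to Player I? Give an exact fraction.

85/24

Against (5/8, 3/8), each row's expected payoff is I: 3; II: 37/8.
Taking the (2/3, 1/3)-weighted average: (2/3)·(3) + (1/3)·(37/8) = 85/24.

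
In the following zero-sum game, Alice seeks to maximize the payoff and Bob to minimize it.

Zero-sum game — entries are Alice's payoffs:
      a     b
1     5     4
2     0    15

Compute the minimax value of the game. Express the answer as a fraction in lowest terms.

75/16

Row minima are 4 and 0, so Alice's maximin is 4; column maxima are 5 and 15, so Bob's minimax is 5. These differ, so the equilibrium is in mixed strategies.
Let Alice play 1 with probability p. Bob is indifferent when 5p = 4p + 15(1−p), giving p = 15/16.
Let Bob play a with probability q. Alice is indifferent when 5q + 4(1−q) = 15(1−q), giving q = 11/16.
The value is 5·(11/16) + (4)·(5/16) = 75/16.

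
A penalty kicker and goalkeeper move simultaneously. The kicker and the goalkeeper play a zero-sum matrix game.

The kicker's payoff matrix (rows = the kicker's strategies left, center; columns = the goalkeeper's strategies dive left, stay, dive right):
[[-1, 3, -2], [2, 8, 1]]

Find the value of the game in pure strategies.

1

Row minima: -2, 1 → the kicker's maximin is 1.
Column maxima: 2, 8, 1 → the goalkeeper's minimax is 1.
They coincide at (center, dive right), so the value is 1.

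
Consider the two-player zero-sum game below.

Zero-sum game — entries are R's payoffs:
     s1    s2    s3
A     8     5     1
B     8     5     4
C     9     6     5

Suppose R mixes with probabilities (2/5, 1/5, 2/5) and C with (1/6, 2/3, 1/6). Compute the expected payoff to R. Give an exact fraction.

Against (1/6, 2/3, 1/6), each row's expected payoff is A: 29/6; B: 16/3; C: 19/3.
Taking the (2/5, 1/5, 2/5)-weighted average: (2/5)·(29/6) + (1/5)·(16/3) + (2/5)·(19/3) = 83/15.

83/15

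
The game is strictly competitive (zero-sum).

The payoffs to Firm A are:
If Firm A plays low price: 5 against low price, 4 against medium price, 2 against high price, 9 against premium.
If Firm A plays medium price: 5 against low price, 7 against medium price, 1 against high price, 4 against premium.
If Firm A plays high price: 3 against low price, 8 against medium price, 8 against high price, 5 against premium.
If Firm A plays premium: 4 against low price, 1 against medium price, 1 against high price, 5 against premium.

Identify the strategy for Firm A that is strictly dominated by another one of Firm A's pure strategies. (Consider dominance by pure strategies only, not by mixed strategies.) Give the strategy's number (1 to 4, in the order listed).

4

Compare premium with low price: 5 > 4, 4 > 1, 2 > 1, 9 > 5.
So low price strictly dominates premium for Firm A; premium is strictly dominated.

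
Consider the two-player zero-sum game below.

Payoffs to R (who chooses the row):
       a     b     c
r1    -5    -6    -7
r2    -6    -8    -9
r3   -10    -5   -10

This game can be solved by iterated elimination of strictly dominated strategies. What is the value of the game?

Row r2 is strictly dominated by row r1 (-5>-6, -6>-8, -7>-9); eliminate r2.
Column b is strictly dominated by c for C (-7<-6, -10<-5); eliminate b.
Row r3 is strictly dominated by row r1 (-5>-10, -7>-10); eliminate r3.
Column a is strictly dominated by c for C (-7<-5); eliminate a.
Only (r1, c) remains, with payoff -7.

-7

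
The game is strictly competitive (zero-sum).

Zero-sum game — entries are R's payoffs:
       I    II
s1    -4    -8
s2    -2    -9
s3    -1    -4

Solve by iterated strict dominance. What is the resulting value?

-4

Column I is strictly dominated by II for C (-8<-4, -9<-2, -4<-1); eliminate I.
Row s2 is strictly dominated by row s1 (-8>-9); eliminate s2.
Row s1 is strictly dominated by row s3 (-4>-8); eliminate s1.
Only (s3, II) remains, with payoff -4.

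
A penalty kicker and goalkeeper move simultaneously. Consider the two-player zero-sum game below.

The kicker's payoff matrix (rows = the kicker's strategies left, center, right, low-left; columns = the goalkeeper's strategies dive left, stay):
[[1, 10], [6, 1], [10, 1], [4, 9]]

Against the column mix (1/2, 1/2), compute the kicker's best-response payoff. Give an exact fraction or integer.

13/2

left: (1)·(1/2) + (10)·(1/2) = 11/2.
center: (6)·(1/2) + (1)·(1/2) = 7/2.
right: (10)·(1/2) + (1)·(1/2) = 11/2.
low-left: (4)·(1/2) + (9)·(1/2) = 13/2.
The best pure response is low-left with expected payoff 13/2.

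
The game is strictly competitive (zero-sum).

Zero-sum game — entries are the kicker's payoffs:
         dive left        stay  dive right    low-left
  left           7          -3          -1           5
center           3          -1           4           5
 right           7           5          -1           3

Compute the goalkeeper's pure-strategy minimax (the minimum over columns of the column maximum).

The worst case (largest entry) in each column is dive left: 7, stay: 5, dive right: 4, low-left: 5.
The best (smallest) of these is 4.

4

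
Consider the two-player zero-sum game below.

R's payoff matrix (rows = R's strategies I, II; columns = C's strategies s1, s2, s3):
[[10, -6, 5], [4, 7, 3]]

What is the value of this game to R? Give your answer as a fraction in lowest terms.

53/15

Column s1 is strictly dominated by s3 for C (it gives R more in every row).
The remaining 2×2 game on (I, II) × (s2, s3) has no saddle point. Let R play I with probability p; indifference gives −6p + 7(1−p) = 5p + 3(1−p), so p = 4/15.
Similarly C's optimal q on s2 is 2/15, and the value is -6·(2/15) + (5)·(13/15) = 53/15.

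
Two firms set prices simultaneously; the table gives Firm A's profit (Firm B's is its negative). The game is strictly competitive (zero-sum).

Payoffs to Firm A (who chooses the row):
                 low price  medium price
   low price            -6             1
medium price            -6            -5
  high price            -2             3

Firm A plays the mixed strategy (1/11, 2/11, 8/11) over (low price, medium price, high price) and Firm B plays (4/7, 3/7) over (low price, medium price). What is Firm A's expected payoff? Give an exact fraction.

Against (4/7, 3/7), each row's expected payoff is low price: -3; medium price: -39/7; high price: 1/7.
Taking the (1/11, 2/11, 8/11)-weighted average: (1/11)·(-3) + (2/11)·(-39/7) + (8/11)·(1/7) = -13/11.

-13/11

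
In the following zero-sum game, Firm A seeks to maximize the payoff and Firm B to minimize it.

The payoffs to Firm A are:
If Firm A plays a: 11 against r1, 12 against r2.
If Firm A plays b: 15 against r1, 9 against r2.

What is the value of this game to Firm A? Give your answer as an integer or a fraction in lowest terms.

Row minima are 11 and 9, so Firm A's maximin is 11; column maxima are 15 and 12, so Firm B's minimax is 12. These differ, so the equilibrium is in mixed strategies.
Let Firm A play a with probability p. Firm B is indifferent when 11p + 15(1−p) = 12p + 9(1−p), giving p = 6/7.
Let Firm B play r1 with probability q. Firm A is indifferent when 11q + 12(1−q) = 15q + 9(1−q), giving q = 3/7.
The value is 11·(3/7) + (12)·(4/7) = 81/7.

81/7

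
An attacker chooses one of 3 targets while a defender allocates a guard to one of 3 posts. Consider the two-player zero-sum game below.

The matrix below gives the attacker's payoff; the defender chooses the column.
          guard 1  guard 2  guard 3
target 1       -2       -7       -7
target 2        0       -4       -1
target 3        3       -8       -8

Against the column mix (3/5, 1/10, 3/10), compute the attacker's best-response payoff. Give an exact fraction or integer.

target 1: (-2)·(3/5) + (-7)·(1/10) + (-7)·(3/10) = -4.
target 2: (0)·(3/5) + (-4)·(1/10) + (-1)·(3/10) = -7/10.
target 3: (3)·(3/5) + (-8)·(1/10) + (-8)·(3/10) = -7/5.
The best pure response is target 2 with expected payoff -7/10.

-7/10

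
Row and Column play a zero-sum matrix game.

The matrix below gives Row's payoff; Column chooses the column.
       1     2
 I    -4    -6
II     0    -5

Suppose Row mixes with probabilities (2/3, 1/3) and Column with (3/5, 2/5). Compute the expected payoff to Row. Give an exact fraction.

Against (3/5, 2/5), each row's expected payoff is I: -24/5; II: -2.
Taking the (2/3, 1/3)-weighted average: (2/3)·(-24/5) + (1/3)·(-2) = -58/15.

-58/15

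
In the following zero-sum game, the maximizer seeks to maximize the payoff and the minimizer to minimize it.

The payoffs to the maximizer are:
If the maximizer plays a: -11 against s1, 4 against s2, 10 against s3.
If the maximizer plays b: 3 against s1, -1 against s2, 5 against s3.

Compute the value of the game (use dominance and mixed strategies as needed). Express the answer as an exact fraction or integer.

Column s3 is strictly dominated by s2 for the minimizer (it gives the maximizer more in every row).
The remaining 2×2 game on (a, b) × (s1, s2) has no saddle point. Let the maximizer play a with probability p; indifference gives −11p + 3(1−p) = 4p − (1−p), so p = 4/19.
Similarly the minimizer's optimal q on s1 is 5/19, and the value is -11·(5/19) + (4)·(14/19) = 1/19.

1/19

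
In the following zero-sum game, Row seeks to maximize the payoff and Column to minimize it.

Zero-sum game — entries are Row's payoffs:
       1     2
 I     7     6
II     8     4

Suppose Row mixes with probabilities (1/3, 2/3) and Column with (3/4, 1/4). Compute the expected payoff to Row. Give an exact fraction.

83/12

Against (3/4, 1/4), each row's expected payoff is I: 27/4; II: 7.
Taking the (1/3, 2/3)-weighted average: (1/3)·(27/4) + (2/3)·(7) = 83/12.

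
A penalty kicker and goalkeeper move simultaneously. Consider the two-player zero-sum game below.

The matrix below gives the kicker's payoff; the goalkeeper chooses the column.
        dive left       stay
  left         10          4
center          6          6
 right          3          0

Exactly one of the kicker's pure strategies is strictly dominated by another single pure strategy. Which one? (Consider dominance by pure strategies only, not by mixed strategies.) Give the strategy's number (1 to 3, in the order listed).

Compare right with left: 10 > 3, 4 > 0.
So left strictly dominates right for the kicker; right is strictly dominated.

3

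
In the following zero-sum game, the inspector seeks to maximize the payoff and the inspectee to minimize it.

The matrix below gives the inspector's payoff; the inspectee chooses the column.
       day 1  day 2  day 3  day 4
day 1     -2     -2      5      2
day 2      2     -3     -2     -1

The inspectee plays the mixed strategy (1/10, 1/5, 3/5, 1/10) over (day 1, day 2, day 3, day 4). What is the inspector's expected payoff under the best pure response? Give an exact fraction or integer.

day 1: (-2)·(1/10) + (-2)·(1/5) + (5)·(3/5) + (2)·(1/10) = 13/5.
day 2: (2)·(1/10) + (-3)·(1/5) + (-2)·(3/5) + (-1)·(1/10) = -17/10.
The best pure response is day 1 with expected payoff 13/5.

13/5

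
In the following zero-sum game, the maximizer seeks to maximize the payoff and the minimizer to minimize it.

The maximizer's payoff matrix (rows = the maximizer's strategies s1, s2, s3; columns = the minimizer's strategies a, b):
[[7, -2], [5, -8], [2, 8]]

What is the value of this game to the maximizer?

4

Row s2 is strictly dominated by row s1, so the maximizer never plays it.
The remaining 2×2 game on (s1, s3) × (a, b) has no saddle point. Let the maximizer play s1 with probability p; indifference gives 7p + 2(1−p) = −2p + 8(1−p), so p = 2/5.
Similarly the minimizer's optimal q on a is 2/3, and the value is 7·(2/3) + (-2)·(1/3) = 4.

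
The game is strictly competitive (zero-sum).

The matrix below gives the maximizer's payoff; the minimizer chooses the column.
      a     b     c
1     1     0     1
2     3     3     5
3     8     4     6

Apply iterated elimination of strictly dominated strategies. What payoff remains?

4

Column c is strictly dominated by b for the minimizer (0<1, 3<5, 4<6); eliminate c.
Row 2 is strictly dominated by row 3 (8>3, 4>3); eliminate 2.
Row 1 is strictly dominated by row 3 (8>1, 4>0); eliminate 1.
Column a is strictly dominated by b for the minimizer (4<8); eliminate a.
Only (3, b) remains, with payoff 4.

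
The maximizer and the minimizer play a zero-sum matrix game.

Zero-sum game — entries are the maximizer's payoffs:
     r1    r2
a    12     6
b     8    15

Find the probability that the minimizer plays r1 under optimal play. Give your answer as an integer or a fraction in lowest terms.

Row minima are 6 and 8, so the maximizer's maximin is 8; column maxima are 12 and 15, so the minimizer's minimax is 12. These differ, so the equilibrium is in mixed strategies.
Let the minimizer play r1 with probability q. The maximizer is indifferent when 12q + 6(1−q) = 8q + 15(1−q), giving q = 9/13.

9/13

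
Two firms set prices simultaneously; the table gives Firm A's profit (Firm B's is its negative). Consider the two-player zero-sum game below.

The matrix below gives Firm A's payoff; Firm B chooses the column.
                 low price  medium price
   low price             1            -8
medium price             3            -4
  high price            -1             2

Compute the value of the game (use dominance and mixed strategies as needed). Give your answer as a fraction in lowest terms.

1/5

Row low price is strictly dominated by row medium price, so Firm A never plays it.
The remaining 2×2 game on (medium price, high price) × (low price, medium price) has no saddle point. Let Firm A play medium price with probability p; indifference gives 3p − (1−p) = −4p + 2(1−p), so p = 3/10.
Similarly Firm B's optimal q on low price is 3/5, and the value is 3·(3/5) + (-4)·(2/5) = 1/5.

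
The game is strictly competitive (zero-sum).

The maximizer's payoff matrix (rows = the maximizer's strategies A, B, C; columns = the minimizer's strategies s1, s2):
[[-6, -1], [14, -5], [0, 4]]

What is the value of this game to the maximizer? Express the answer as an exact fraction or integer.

56/23

Row A is strictly dominated by row C, so the maximizer never plays it.
The remaining 2×2 game on (B, C) × (s1, s2) has no saddle point. Let the maximizer play B with probability p; indifference gives 14p = −5p + 4(1−p), so p = 4/23.
Similarly the minimizer's optimal q on s1 is 9/23, and the value is 14·(9/23) + (-5)·(14/23) = 56/23.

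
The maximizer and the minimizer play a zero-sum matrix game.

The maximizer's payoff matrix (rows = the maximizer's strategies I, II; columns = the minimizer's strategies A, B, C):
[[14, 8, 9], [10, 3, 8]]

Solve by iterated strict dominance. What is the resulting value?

Row II is strictly dominated by row I (14>10, 8>3, 9>8); eliminate II.
Column A is strictly dominated by B for the minimizer (8<14); eliminate A.
Column C is strictly dominated by B for the minimizer (8<9); eliminate C.
Only (I, B) remains, with payoff 8.

8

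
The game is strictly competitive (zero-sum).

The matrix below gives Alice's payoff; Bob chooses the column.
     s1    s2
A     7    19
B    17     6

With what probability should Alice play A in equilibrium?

Row minima are 7 and 6, so Alice's maximin is 7; column maxima are 17 and 19, so Bob's minimax is 17. These differ, so the equilibrium is in mixed strategies.
Let Alice play A with probability p. Bob is indifferent when 7p + 17(1−p) = 19p + 6(1−p), giving p = 11/23.

11/23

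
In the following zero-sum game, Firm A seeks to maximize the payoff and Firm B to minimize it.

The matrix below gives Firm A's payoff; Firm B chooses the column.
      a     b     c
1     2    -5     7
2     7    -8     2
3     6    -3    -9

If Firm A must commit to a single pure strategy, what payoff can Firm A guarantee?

-5

The worst-case payoff for each row is 1: -5, 2: -8, 3: -9.
The best of these is -5.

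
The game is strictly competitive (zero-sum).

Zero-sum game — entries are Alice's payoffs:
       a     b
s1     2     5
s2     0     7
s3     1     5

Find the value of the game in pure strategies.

2

Row minima: 2, 0, 1 → Alice's maximin is 2.
Column maxima: 2, 7 → Bob's minimax is 2.
They coincide at (s1, a), so the value is 2.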